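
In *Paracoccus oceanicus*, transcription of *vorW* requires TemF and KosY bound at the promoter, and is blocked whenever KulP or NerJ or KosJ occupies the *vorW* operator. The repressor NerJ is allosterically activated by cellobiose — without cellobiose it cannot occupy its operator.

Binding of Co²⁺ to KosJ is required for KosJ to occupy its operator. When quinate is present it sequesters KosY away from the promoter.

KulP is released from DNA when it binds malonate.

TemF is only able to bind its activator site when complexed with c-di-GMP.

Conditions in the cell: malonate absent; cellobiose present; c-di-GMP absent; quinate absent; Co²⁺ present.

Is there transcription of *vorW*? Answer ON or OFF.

OFF

c-di-GMP is absent, so TemF is inactive.
Malonate is absent, so KulP is active.
Cellobiose is present, so NerJ is active.
Co²⁺ is present, so KosJ is active.
Quinate is absent, so KosY is active.
With repressor KulP bound, *vorW* is not transcribed.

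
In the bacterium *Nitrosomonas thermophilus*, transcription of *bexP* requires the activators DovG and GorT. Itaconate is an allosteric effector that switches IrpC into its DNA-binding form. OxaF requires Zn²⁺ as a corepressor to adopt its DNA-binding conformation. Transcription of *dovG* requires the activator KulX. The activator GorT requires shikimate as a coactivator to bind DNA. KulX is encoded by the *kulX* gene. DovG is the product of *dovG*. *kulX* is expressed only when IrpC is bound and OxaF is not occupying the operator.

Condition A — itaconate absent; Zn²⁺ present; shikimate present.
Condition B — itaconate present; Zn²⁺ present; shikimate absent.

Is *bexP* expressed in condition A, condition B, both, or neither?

neither

Condition A:
Itaconate is absent, so IrpC is inactive.
Zn²⁺ is present, so OxaF is active.
With repressor OxaF bound, *kulX* is not transcribed.
So KulX is not produced.
Required activator KulX is absent, so *dovG* is not transcribed.
So DovG is not produced.
Shikimate is present, so GorT is active.
Required activator DovG is absent, so *bexP* is not transcribed.
→ *bexP* is OFF in A.
Condition B:
Itaconate is present, so IrpC is active.
Zn²⁺ is present, so OxaF is active.
With repressor OxaF bound, *kulX* is not transcribed.
So KulX is not produced.
Required activator KulX is absent, so *dovG* is not transcribed.
So DovG is not produced.
Shikimate is absent, so GorT is inactive.
Required activator DovG is absent, so *bexP* is not transcribed.
→ *bexP* is OFF in B.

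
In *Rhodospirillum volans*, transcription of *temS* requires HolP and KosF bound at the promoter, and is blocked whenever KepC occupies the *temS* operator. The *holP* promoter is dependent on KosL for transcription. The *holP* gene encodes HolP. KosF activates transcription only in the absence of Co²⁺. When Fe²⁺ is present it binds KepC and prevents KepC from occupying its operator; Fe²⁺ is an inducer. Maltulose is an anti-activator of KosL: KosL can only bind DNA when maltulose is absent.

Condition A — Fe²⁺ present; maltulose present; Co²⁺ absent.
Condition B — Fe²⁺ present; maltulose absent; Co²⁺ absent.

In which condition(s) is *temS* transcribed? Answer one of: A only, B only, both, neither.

B only

Condition A:
Fe²⁺ is present, so KepC is inactive.
Maltulose is present, so KosL is inactive.
Required activator KosL is absent, so *holP* is not transcribed.
So HolP is not produced.
Co²⁺ is absent, so KosF is active.
Required activator HolP is absent, so *temS* is not transcribed.
→ *temS* is OFF in A.
Condition B:
Fe²⁺ is present, so KepC is inactive.
Maltulose is absent, so KosL is active.
No repressor is bound and KosL is active, so *holP* is transcribed.
So HolP is produced and active.
Co²⁺ is absent, so KosF is active.
No repressor is bound and HolP and KosF are active, so *temS* is transcribed.
→ *temS* is ON in B.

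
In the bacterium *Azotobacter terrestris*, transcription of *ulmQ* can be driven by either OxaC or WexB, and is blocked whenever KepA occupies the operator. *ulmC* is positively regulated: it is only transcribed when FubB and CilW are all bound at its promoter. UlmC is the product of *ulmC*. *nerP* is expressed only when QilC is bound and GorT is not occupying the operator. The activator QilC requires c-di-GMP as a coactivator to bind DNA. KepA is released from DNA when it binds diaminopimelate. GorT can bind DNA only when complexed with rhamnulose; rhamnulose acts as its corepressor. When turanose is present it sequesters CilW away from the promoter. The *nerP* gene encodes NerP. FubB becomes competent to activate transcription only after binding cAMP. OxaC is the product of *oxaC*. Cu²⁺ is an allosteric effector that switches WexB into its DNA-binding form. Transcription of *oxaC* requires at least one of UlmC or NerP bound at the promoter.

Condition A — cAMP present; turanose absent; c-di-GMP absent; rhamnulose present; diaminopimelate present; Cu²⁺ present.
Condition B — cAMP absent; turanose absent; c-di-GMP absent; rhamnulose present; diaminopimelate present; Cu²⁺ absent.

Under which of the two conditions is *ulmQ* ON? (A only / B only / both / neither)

Condition A:
cAMP is present, so FubB is active.
Turanose is absent, so CilW is active.
No repressor is bound and FubB and CilW are active, so *ulmC* is transcribed.
So UlmC is produced and active.
c-di-GMP is absent, so QilC is inactive.
Rhamnulose is present, so GorT is active.
With repressor GorT bound, *nerP* is not transcribed.
So NerP is not produced.
Activator UlmC is present, so *oxaC* is transcribed.
So OxaC is produced and active.
Diaminopimelate is present, so KepA is inactive.
Cu²⁺ is present, so WexB is active.
Activator OxaC is present, so *ulmQ* is transcribed.
→ *ulmQ* is ON in A.
Condition B:
cAMP is absent, so FubB is inactive.
Turanose is absent, so CilW is active.
Required activator FubB is absent, so *ulmC* is not transcribed.
So UlmC is not produced.
c-di-GMP is absent, so QilC is inactive.
Rhamnulose is present, so GorT is active.
With repressor GorT bound, *nerP* is not transcribed.
So NerP is not produced.
No activator is available at the *oxaC* promoter, so *oxaC* is not transcribed.
So OxaC is not produced.
Diaminopimelate is present, so KepA is inactive.
Cu²⁺ is absent, so WexB is inactive.
No activator is available at the *ulmQ* promoter, so *ulmQ* is not transcribed.
→ *ulmQ* is OFF in B.

A only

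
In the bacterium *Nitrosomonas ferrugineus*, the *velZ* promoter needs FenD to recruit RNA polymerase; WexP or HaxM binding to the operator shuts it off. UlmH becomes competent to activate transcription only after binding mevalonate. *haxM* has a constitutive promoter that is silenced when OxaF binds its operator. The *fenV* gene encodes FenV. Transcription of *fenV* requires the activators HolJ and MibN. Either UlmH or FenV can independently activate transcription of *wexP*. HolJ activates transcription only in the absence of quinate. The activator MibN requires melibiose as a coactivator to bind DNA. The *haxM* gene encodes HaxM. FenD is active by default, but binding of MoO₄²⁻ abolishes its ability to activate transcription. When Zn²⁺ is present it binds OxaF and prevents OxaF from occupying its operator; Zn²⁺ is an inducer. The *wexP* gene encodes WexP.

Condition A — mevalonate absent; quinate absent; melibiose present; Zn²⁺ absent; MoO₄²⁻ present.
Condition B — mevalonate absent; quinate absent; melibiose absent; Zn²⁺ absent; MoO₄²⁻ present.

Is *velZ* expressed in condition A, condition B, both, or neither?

neither

Condition A:
Mevalonate is absent, so UlmH is inactive.
Quinate is absent, so HolJ is active.
Melibiose is present, so MibN is active.
No repressor is bound and HolJ and MibN are active, so *fenV* is transcribed.
So FenV is produced and active.
Activator FenV is present, so *wexP* is transcribed.
So WexP is produced and active.
Zn²⁺ is absent, so OxaF is active.
With repressor OxaF bound, *haxM* is not transcribed.
So HaxM is not produced.
MoO₄²⁻ is present, so FenD is inactive.
With repressor WexP bound, *velZ* is not transcribed.
→ *velZ* is OFF in A.
Condition B:
Mevalonate is absent, so UlmH is inactive.
Quinate is absent, so HolJ is active.
Melibiose is absent, so MibN is inactive.
Required activator MibN is absent, so *fenV* is not transcribed.
So FenV is not produced.
No activator is available at the *wexP* promoter, so *wexP* is not transcribed.
So WexP is not produced.
Zn²⁺ is absent, so OxaF is active.
With repressor OxaF bound, *haxM* is not transcribed.
So HaxM is not produced.
MoO₄²⁻ is present, so FenD is inactive.
Required activator FenD is absent, so *velZ* is not transcribed.
→ *velZ* is OFF in B.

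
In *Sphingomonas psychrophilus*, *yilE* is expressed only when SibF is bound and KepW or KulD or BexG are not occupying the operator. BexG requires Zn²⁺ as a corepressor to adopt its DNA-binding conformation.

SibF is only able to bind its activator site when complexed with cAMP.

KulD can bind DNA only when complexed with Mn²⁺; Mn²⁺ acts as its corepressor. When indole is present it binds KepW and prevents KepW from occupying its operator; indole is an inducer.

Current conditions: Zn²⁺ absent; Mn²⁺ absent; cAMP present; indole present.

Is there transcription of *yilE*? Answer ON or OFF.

Indole is present, so KepW is inactive.
Mn²⁺ is absent, so KulD is inactive.
Zn²⁺ is absent, so BexG is inactive.
cAMP is present, so SibF is active.
No repressor is bound and SibF is active, so *yilE* is transcribed.

ON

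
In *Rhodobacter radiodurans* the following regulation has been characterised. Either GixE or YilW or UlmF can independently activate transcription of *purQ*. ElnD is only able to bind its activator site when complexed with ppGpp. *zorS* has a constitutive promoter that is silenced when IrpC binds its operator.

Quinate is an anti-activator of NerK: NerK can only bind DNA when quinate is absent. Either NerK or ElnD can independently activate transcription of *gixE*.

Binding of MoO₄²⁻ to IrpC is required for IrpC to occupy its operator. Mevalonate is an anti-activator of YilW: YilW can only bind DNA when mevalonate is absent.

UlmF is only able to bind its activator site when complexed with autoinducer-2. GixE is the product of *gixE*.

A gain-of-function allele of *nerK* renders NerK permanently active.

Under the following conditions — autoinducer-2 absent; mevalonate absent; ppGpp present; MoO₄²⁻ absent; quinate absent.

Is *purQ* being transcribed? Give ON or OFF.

ON

NerK is constitutively active in this strain.
ppGpp is present, so ElnD is active.
Activator NerK is present, so *gixE* is transcribed.
So GixE is produced and active.
Mevalonate is absent, so YilW is active.
Autoinducer-2 is absent, so UlmF is inactive.
Activator GixE is present, so *purQ* is transcribed.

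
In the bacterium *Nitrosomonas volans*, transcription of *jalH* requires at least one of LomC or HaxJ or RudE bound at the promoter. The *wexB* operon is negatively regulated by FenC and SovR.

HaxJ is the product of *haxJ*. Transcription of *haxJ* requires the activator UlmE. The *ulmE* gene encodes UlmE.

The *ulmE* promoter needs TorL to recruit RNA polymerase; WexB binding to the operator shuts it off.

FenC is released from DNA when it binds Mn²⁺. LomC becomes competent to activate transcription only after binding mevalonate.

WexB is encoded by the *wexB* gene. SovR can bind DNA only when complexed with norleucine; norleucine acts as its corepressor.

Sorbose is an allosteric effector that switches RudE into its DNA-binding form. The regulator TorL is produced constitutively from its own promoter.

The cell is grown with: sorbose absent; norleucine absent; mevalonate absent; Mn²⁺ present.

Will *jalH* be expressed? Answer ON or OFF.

Mevalonate is absent, so LomC is inactive.
Mn²⁺ is present, so FenC is inactive.
Norleucine is absent, so SovR is inactive.
With no repressor bound, *wexB* is transcribed.
So WexB is produced and active.
TorL is produced constitutively and is active.
With repressor WexB bound, *ulmE* is not transcribed.
So UlmE is not produced.
Required activator UlmE is absent, so *haxJ* is not transcribed.
So HaxJ is not produced.
Sorbose is absent, so RudE is inactive.
No activator is available at the *jalH* promoter, so *jalH* is not transcribed.

OFF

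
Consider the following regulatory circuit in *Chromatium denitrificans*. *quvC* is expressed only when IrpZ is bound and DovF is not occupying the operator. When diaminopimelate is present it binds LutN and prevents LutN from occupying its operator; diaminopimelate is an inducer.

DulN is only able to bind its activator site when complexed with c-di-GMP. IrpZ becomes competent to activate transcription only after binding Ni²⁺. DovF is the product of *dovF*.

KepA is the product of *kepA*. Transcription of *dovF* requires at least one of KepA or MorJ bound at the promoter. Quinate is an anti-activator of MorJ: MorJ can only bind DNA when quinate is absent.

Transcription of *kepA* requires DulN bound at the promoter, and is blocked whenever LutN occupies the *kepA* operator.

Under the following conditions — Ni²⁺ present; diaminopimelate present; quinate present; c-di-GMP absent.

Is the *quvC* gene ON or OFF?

ON

Ni²⁺ is present, so IrpZ is active.
c-di-GMP is absent, so DulN is inactive.
Diaminopimelate is present, so LutN is inactive.
Required activator DulN is absent, so *kepA* is not transcribed.
So KepA is not produced.
Quinate is present, so MorJ is inactive.
No activator is available at the *dovF* promoter, so *dovF* is not transcribed.
So DovF is not produced.
No repressor is bound and IrpZ is active, so *quvC* is transcribed.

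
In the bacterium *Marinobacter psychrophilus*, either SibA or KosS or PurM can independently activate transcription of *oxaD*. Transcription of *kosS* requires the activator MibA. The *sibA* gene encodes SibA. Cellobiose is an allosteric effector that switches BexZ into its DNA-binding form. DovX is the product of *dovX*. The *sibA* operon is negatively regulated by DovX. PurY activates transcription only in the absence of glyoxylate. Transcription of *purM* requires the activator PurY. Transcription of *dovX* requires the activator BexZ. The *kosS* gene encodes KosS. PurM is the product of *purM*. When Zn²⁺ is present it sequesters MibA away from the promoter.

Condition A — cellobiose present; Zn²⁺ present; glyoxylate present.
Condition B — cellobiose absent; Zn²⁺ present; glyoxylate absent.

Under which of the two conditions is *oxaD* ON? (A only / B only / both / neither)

Condition A:
Cellobiose is present, so BexZ is active.
No repressor is bound and BexZ is active, so *dovX* is transcribed.
So DovX is produced and active.
With repressor DovX bound, *sibA* is not transcribed.
So SibA is not produced.
Zn²⁺ is present, so MibA is inactive.
Required activator MibA is absent, so *kosS* is not transcribed.
So KosS is not produced.
Glyoxylate is present, so PurY is inactive.
Required activator PurY is absent, so *purM* is not transcribed.
So PurM is not produced.
No activator is available at the *oxaD* promoter, so *oxaD* is not transcribed.
→ *oxaD* is OFF in A.
Condition B:
Cellobiose is absent, so BexZ is inactive.
Required activator BexZ is absent, so *dovX* is not transcribed.
So DovX is not produced.
With no repressor bound, *sibA* is transcribed.
So SibA is produced and active.
Zn²⁺ is present, so MibA is inactive.
Required activator MibA is absent, so *kosS* is not transcribed.
So KosS is not produced.
Glyoxylate is absent, so PurY is active.
No repressor is bound and PurY is active, so *purM* is transcribed.
So PurM is produced and active.
Activator SibA is present, so *oxaD* is transcribed.
→ *oxaD* is ON in B.

B only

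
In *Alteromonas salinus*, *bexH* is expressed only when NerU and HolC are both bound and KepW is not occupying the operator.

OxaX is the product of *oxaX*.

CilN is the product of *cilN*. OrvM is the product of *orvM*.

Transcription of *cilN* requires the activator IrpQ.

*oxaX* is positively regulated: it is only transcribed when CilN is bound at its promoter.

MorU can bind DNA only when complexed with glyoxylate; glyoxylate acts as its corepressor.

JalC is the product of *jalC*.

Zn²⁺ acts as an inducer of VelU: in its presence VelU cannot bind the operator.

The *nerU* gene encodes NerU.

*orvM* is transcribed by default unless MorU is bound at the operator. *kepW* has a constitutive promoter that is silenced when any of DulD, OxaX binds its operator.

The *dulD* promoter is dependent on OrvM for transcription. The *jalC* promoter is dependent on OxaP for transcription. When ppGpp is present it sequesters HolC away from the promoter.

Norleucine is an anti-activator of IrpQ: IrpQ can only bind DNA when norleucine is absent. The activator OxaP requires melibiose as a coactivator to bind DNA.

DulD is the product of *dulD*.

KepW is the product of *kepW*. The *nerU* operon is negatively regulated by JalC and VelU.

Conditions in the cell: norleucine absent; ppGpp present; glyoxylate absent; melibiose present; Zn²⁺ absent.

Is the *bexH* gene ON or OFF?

Melibiose is present, so OxaP is active.
No repressor is bound and OxaP is active, so *jalC* is transcribed.
So JalC is produced and active.
Zn²⁺ is absent, so VelU is active.
With repressor JalC bound, *nerU* is not transcribed.
So NerU is not produced.
ppGpp is present, so HolC is inactive.
Glyoxylate is absent, so MorU is inactive.
With no repressor bound, *orvM* is transcribed.
So OrvM is produced and active.
No repressor is bound and OrvM is active, so *dulD* is transcribed.
So DulD is produced and active.
Norleucine is absent, so IrpQ is active.
No repressor is bound and IrpQ is active, so *cilN* is transcribed.
So CilN is produced and active.
No repressor is bound and CilN is active, so *oxaX* is transcribed.
So OxaX is produced and active.
With repressor DulD bound, *kepW* is not transcribed.
So KepW is not produced.
Required activator NerU is absent, so *bexH* is not transcribed.

OFF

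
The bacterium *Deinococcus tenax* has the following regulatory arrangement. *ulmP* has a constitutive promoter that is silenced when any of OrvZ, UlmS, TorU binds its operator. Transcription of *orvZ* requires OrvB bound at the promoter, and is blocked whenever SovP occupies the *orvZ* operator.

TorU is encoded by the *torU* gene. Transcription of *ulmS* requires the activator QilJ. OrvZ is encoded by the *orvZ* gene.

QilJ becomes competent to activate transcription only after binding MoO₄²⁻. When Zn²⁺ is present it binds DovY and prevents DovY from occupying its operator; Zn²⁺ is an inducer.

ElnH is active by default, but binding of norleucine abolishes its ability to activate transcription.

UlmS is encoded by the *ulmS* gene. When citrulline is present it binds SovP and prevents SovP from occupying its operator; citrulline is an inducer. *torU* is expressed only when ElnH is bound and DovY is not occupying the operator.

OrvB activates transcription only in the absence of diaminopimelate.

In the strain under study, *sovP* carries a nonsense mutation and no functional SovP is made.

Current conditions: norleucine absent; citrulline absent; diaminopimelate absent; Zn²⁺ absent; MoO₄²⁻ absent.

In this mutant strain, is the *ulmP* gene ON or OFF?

OFF

SovP is non-functional in this strain, so it has no effect.
Diaminopimelate is absent, so OrvB is active.
No repressor is bound and OrvB is active, so *orvZ* is transcribed.
So OrvZ is produced and active.
MoO₄²⁻ is absent, so QilJ is inactive.
Required activator QilJ is absent, so *ulmS* is not transcribed.
So UlmS is not produced.
Norleucine is absent, so ElnH is active.
Zn²⁺ is absent, so DovY is active.
With repressor DovY bound, *torU* is not transcribed.
So TorU is not produced.
With repressor OrvZ bound, *ulmP* is not transcribed.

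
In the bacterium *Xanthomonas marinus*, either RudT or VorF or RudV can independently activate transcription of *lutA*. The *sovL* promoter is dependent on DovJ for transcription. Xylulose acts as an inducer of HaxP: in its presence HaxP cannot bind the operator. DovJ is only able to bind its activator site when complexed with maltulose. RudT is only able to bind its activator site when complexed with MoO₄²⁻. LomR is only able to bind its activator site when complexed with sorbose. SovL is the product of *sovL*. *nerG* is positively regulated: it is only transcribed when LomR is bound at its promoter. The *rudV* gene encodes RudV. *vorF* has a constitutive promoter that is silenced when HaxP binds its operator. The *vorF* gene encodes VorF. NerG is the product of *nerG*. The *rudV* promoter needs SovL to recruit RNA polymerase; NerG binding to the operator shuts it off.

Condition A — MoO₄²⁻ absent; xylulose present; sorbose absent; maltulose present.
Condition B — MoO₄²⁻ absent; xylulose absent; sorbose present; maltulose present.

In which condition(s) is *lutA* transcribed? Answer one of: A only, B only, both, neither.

Condition A:
MoO₄²⁻ is absent, so RudT is inactive.
Xylulose is present, so HaxP is inactive.
With no repressor bound, *vorF* is transcribed.
So VorF is produced and active.
Sorbose is absent, so LomR is inactive.
Required activator LomR is absent, so *nerG* is not transcribed.
So NerG is not produced.
Maltulose is present, so DovJ is active.
No repressor is bound and DovJ is active, so *sovL* is transcribed.
So SovL is produced and active.
No repressor is bound and SovL is active, so *rudV* is transcribed.
So RudV is produced and active.
Activator VorF is present, so *lutA* is transcribed.
→ *lutA* is ON in A.
Condition B:
MoO₄²⁻ is absent, so RudT is inactive.
Xylulose is absent, so HaxP is active.
With repressor HaxP bound, *vorF* is not transcribed.
So VorF is not produced.
Sorbose is present, so LomR is active.
No repressor is bound and LomR is active, so *nerG* is transcribed.
So NerG is produced and active.
Maltulose is present, so DovJ is active.
No repressor is bound and DovJ is active, so *sovL* is transcribed.
So SovL is produced and active.
With repressor NerG bound, *rudV* is not transcribed.
So RudV is not produced.
No activator is available at the *lutA* promoter, so *lutA* is not transcribed.
→ *lutA* is OFF in B.

A only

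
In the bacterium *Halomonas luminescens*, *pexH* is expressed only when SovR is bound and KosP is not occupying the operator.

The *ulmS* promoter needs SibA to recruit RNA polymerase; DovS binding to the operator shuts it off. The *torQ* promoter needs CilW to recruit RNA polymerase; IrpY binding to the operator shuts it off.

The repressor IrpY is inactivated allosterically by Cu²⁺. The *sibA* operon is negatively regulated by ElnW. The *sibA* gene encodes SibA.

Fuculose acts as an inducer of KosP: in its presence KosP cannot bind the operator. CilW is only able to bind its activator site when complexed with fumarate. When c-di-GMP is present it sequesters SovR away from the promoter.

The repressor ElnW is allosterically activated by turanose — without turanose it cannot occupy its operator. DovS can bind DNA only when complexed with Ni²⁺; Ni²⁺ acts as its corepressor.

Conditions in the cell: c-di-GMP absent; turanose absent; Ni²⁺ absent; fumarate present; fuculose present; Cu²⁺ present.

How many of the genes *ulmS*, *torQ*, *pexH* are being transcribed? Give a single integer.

Ni²⁺ is absent, so DovS is inactive.
Turanose is absent, so ElnW is inactive.
With no repressor bound, *sibA* is transcribed.
So SibA is produced and active.
No repressor is bound and SibA is active, so *ulmS* is transcribed.
→ *ulmS* is ON.
Cu²⁺ is present, so IrpY is inactive.
Fumarate is present, so CilW is active.
No repressor is bound and CilW is active, so *torQ* is transcribed.
→ *torQ* is ON.
c-di-GMP is absent, so SovR is active.
Fuculose is present, so KosP is inactive.
No repressor is bound and SovR is active, so *pexH* is transcribed.
→ *pexH* is ON.
3 of the 3 genes are transcribed.

3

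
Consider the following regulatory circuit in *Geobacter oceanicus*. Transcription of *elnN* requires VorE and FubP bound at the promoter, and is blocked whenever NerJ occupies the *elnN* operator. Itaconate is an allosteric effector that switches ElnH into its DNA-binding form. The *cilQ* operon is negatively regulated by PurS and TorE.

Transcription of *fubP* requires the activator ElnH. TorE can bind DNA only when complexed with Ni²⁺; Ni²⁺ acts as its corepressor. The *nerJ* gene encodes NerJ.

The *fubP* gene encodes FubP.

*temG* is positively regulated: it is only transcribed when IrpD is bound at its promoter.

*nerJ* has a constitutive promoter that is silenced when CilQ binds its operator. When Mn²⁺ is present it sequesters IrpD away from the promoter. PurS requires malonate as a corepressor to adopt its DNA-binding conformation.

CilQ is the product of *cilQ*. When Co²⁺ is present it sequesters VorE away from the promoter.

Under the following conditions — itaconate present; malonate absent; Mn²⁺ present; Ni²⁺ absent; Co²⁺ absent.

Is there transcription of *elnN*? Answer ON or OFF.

ON

Co²⁺ is absent, so VorE is active.
Malonate is absent, so PurS is inactive.
Ni²⁺ is absent, so TorE is inactive.
With no repressor bound, *cilQ* is transcribed.
So CilQ is produced and active.
With repressor CilQ bound, *nerJ* is not transcribed.
So NerJ is not produced.
Itaconate is present, so ElnH is active.
No repressor is bound and ElnH is active, so *fubP* is transcribed.
So FubP is produced and active.
No repressor is bound and VorE and FubP are active, so *elnN* is transcribed.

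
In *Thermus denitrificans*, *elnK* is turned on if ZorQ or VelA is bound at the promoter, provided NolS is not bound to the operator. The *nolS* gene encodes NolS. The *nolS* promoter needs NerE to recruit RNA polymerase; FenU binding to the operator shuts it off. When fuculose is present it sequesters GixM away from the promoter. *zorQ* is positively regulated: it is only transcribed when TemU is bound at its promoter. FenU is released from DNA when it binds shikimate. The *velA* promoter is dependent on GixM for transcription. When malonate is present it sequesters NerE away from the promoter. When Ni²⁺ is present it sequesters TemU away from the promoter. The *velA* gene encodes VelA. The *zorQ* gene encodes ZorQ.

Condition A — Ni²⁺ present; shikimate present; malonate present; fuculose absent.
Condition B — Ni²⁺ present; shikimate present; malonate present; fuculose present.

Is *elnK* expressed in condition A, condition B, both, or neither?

A only

Condition A:
Ni²⁺ is present, so TemU is inactive.
Required activator TemU is absent, so *zorQ* is not transcribed.
So ZorQ is not produced.
Shikimate is present, so FenU is inactive.
Malonate is present, so NerE is inactive.
Required activator NerE is absent, so *nolS* is not transcribed.
So NolS is not produced.
Fuculose is absent, so GixM is active.
No repressor is bound and GixM is active, so *velA* is transcribed.
So VelA is produced and active.
Activator VelA is present, so *elnK* is transcribed.
→ *elnK* is ON in A.
Condition B:
Ni²⁺ is present, so TemU is inactive.
Required activator TemU is absent, so *zorQ* is not transcribed.
So ZorQ is not produced.
Shikimate is present, so FenU is inactive.
Malonate is present, so NerE is inactive.
Required activator NerE is absent, so *nolS* is not transcribed.
So NolS is not produced.
Fuculose is present, so GixM is inactive.
Required activator GixM is absent, so *velA* is not transcribed.
So VelA is not produced.
No activator is available at the *elnK* promoter, so *elnK* is not transcribed.
→ *elnK* is OFF in B.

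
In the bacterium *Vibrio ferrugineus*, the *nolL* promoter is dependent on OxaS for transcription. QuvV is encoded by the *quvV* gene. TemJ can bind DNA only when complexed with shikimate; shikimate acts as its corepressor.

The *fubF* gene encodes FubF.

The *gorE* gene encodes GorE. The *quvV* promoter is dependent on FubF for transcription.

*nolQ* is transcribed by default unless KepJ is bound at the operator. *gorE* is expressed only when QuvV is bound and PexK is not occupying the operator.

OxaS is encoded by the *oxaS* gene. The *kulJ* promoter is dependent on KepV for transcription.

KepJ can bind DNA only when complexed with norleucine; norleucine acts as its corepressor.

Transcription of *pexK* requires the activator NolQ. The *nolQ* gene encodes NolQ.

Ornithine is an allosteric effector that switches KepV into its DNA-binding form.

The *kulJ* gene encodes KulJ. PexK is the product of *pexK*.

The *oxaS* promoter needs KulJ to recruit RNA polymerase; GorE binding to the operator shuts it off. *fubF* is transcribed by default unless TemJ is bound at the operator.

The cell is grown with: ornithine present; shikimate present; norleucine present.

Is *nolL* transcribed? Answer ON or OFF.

ON

Shikimate is present, so TemJ is active.
With repressor TemJ bound, *fubF* is not transcribed.
So FubF is not produced.
Required activator FubF is absent, so *quvV* is not transcribed.
So QuvV is not produced.
Norleucine is present, so KepJ is active.
With repressor KepJ bound, *nolQ* is not transcribed.
So NolQ is not produced.
Required activator NolQ is absent, so *pexK* is not transcribed.
So PexK is not produced.
Required activator QuvV is absent, so *gorE* is not transcribed.
So GorE is not produced.
Ornithine is present, so KepV is active.
No repressor is bound and KepV is active, so *kulJ* is transcribed.
So KulJ is produced and active.
No repressor is bound and KulJ is active, so *oxaS* is transcribed.
So OxaS is produced and active.
No repressor is bound and OxaS is active, so *nolL* is transcribed.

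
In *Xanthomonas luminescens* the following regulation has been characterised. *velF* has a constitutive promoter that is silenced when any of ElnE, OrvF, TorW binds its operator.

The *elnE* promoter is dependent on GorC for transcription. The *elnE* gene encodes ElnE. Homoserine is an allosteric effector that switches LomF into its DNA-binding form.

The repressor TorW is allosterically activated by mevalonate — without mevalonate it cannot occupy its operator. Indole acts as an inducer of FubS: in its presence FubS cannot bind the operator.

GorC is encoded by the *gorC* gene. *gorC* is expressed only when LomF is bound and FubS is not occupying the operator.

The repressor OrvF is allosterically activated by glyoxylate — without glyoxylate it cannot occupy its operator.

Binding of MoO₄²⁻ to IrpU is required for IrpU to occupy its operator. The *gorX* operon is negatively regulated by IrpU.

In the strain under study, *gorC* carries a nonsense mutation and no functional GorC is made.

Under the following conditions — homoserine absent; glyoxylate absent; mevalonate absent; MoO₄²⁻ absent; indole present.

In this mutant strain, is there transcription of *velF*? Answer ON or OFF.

GorC is non-functional in this strain, so it has no effect.
Required activator GorC is absent, so *elnE* is not transcribed.
So ElnE is not produced.
Glyoxylate is absent, so OrvF is inactive.
Mevalonate is absent, so TorW is inactive.
With no repressor bound, *velF* is transcribed.

ON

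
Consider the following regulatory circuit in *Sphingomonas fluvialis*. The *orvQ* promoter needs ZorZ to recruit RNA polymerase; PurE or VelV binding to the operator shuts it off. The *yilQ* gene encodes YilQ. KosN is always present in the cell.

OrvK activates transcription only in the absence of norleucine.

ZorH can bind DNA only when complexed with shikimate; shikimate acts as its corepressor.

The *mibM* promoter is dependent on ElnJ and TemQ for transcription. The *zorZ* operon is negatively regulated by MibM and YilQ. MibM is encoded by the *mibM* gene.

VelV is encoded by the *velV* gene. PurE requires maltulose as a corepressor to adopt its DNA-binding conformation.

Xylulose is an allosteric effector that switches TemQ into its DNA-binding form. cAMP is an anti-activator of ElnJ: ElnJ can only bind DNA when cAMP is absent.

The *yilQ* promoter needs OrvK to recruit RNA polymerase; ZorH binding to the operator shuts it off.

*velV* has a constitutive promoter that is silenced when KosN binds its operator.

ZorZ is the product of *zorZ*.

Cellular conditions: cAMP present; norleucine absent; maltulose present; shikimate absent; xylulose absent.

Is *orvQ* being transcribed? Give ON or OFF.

OFF

cAMP is present, so ElnJ is inactive.
Xylulose is absent, so TemQ is inactive.
Required activator ElnJ is absent, so *mibM* is not transcribed.
So MibM is not produced.
Norleucine is absent, so OrvK is active.
Shikimate is absent, so ZorH is inactive.
No repressor is bound and OrvK is active, so *yilQ* is transcribed.
So YilQ is produced and active.
With repressor YilQ bound, *zorZ* is not transcribed.
So ZorZ is not produced.
Maltulose is present, so PurE is active.
KosN is produced constitutively and is active.
With repressor KosN bound, *velV* is not transcribed.
So VelV is not produced.
With repressor PurE bound, *orvQ* is not transcribed.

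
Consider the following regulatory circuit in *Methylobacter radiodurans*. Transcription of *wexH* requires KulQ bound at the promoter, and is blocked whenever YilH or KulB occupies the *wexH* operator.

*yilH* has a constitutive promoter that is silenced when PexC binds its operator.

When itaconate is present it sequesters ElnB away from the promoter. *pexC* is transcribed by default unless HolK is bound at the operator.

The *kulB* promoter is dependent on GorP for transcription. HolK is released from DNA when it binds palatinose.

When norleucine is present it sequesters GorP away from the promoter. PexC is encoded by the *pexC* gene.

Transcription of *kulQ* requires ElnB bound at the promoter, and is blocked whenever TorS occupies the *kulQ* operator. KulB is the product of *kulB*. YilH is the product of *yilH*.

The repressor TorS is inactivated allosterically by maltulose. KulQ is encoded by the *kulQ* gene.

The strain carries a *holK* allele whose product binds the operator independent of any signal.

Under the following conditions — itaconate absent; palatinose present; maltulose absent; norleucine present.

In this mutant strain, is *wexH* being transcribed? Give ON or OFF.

OFF

HolK is constitutively active in this strain.
With repressor HolK bound, *pexC* is not transcribed.
So PexC is not produced.
With no repressor bound, *yilH* is transcribed.
So YilH is produced and active.
Maltulose is absent, so TorS is active.
Itaconate is absent, so ElnB is active.
With repressor TorS bound, *kulQ* is not transcribed.
So KulQ is not produced.
Norleucine is present, so GorP is inactive.
Required activator GorP is absent, so *kulB* is not transcribed.
So KulB is not produced.
With repressor YilH bound, *wexH* is not transcribed.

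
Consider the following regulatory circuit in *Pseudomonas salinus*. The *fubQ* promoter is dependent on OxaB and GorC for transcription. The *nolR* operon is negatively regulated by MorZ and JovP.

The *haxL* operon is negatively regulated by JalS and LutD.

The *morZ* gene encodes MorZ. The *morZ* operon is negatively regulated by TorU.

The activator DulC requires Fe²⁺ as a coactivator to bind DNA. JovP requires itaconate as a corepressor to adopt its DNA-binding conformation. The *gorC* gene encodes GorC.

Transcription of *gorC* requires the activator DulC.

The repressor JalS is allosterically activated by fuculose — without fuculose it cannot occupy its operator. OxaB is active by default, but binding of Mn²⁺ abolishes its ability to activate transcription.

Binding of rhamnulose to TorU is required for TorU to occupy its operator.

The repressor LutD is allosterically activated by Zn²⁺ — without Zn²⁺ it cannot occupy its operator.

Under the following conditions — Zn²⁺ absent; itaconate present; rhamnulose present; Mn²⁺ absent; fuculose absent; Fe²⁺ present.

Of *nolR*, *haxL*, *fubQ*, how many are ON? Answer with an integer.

Rhamnulose is present, so TorU is active.
With repressor TorU bound, *morZ* is not transcribed.
So MorZ is not produced.
Itaconate is present, so JovP is active.
With repressor JovP bound, *nolR* is not transcribed.
→ *nolR* is OFF.
Fuculose is absent, so JalS is inactive.
Zn²⁺ is absent, so LutD is inactive.
With no repressor bound, *haxL* is transcribed.
→ *haxL* is ON.
Mn²⁺ is absent, so OxaB is active.
Fe²⁺ is present, so DulC is active.
No repressor is bound and DulC is active, so *gorC* is transcribed.
So GorC is produced and active.
No repressor is bound and OxaB and GorC are active, so *fubQ* is transcribed.
→ *fubQ* is ON.
2 of the 3 genes are transcribed.

2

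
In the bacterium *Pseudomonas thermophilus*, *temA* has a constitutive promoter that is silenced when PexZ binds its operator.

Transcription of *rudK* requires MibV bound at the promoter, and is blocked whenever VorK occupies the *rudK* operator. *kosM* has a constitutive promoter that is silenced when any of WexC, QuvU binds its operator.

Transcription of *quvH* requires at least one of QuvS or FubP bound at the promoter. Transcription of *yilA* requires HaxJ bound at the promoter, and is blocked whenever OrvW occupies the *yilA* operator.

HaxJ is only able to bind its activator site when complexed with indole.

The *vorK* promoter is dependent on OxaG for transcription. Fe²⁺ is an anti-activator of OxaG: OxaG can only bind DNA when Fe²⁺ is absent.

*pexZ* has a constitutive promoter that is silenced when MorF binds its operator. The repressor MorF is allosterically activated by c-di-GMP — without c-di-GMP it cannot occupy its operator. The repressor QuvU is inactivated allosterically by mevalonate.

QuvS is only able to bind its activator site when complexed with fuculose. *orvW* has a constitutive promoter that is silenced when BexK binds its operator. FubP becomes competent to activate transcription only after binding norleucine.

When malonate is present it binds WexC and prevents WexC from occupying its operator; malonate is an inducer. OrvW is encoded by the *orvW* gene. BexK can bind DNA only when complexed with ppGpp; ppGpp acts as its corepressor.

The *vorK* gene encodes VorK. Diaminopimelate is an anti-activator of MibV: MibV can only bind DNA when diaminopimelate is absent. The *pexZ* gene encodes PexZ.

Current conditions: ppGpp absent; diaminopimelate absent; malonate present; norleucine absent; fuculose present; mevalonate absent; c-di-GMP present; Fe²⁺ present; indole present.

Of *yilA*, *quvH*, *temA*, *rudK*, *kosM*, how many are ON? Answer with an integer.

3

Indole is present, so HaxJ is active.
ppGpp is absent, so BexK is inactive.
With no repressor bound, *orvW* is transcribed.
So OrvW is produced and active.
With repressor OrvW bound, *yilA* is not transcribed.
→ *yilA* is OFF.
Fuculose is present, so QuvS is active.
Norleucine is absent, so FubP is inactive.
Activator QuvS is present, so *quvH* is transcribed.
→ *quvH* is ON.
c-di-GMP is present, so MorF is active.
With repressor MorF bound, *pexZ* is not transcribed.
So PexZ is not produced.
With no repressor bound, *temA* is transcribed.
→ *temA* is ON.
Fe²⁺ is present, so OxaG is inactive.
Required activator OxaG is absent, so *vorK* is not transcribed.
So VorK is not produced.
Diaminopimelate is absent, so MibV is active.
No repressor is bound and MibV is active, so *rudK* is transcribed.
→ *rudK* is ON.
Malonate is present, so WexC is inactive.
Mevalonate is absent, so QuvU is active.
With repressor QuvU bound, *kosM* is not transcribed.
→ *kosM* is OFF.
3 of the 5 genes are transcribed.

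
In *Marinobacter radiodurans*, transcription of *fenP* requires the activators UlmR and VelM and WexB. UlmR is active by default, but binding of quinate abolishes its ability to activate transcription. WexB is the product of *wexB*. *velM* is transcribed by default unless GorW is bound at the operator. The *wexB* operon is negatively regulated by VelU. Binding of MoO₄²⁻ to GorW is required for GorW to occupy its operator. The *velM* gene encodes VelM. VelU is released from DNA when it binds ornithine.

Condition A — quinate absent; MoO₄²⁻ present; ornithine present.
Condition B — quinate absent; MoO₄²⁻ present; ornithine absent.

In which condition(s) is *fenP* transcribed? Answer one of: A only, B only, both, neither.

neither

Condition A:
Quinate is absent, so UlmR is active.
MoO₄²⁻ is present, so GorW is active.
With repressor GorW bound, *velM* is not transcribed.
So VelM is not produced.
Ornithine is present, so VelU is inactive.
With no repressor bound, *wexB* is transcribed.
So WexB is produced and active.
Required activator VelM is absent, so *fenP* is not transcribed.
→ *fenP* is OFF in A.
Condition B:
Quinate is absent, so UlmR is active.
MoO₄²⁻ is present, so GorW is active.
With repressor GorW bound, *velM* is not transcribed.
So VelM is not produced.
Ornithine is absent, so VelU is active.
With repressor VelU bound, *wexB* is not transcribed.
So WexB is not produced.
Required activator VelM is absent, so *fenP* is not transcribed.
→ *fenP* is OFF in B.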